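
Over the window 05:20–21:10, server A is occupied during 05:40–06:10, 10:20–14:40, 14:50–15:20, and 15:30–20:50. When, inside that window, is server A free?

Covered (merged): 05:40–06:10, 10:20–14:40, 14:50–15:20, 15:30–20:50.
Uncovered inside 05:20–21:10: 05:20–05:40, 06:10–10:20, 14:40–14:50, 15:20–15:30, 20:50–21:10.

05:20–05:40, 06:10–10:20, 14:40–14:50, 15:20–15:30, 20:50–21:10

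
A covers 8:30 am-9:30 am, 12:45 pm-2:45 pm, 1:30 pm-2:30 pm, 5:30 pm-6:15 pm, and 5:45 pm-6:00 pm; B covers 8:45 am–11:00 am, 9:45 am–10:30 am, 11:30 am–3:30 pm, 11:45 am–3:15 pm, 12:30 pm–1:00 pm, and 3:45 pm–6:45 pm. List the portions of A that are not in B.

First set merges to 8:30 am-9:30 am, 12:45 pm-2:45 pm, 5:30 pm-6:15 pm.
Second set merges to 8:45 am-11:00 am, 11:30 am-3:30 pm, 3:45 pm-6:45 pm.
8:30 am-9:30 am minus B → 8:30 am-8:45 am.
12:45 pm-2:45 pm: fully covered by B → removed.
5:30 pm-6:15 pm: fully covered by B → removed.

8:30 am-8:45 am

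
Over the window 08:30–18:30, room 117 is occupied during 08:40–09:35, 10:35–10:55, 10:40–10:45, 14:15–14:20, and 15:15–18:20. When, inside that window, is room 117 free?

Covered (merged): 08:40-09:35, 10:35-10:55, 14:15-14:20, 15:15-18:20.
Uncovered inside 08:30-18:30: 08:30-08:40, 09:35-10:35, 10:55-14:15, 14:20-15:15, 18:20-18:30.

08:30-08:40, 09:35-10:35, 10:55-14:15, 14:20-15:15, 18:20-18:30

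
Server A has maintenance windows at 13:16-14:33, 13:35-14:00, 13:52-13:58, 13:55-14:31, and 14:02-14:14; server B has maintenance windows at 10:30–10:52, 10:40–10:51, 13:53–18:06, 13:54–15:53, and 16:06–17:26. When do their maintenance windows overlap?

13:53-14:33

Merge the first list: 13:16-14:33.
Merge the second list: 10:30-10:52, 13:53-18:06.
13:16-14:33 overlaps B on 13:53-14:33.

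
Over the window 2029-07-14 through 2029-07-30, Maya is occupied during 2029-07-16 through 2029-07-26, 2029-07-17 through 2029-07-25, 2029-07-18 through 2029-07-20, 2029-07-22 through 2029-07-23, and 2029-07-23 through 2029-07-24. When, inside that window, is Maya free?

After merging, the occupied span is 2029-07-16 through 2029-07-26.
Uncovered inside 2029-07-14 through 2029-07-30: 2029-07-14 through 2029-07-15, 2029-07-27 through 2029-07-30.

2029-07-14 through 2029-07-15, 2029-07-27 through 2029-07-30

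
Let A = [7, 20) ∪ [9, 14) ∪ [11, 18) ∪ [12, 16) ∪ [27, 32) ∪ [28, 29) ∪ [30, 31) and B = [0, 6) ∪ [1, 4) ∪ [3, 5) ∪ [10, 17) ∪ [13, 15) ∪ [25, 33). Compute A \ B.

A, merged: [7, 20), [27, 32).
B, merged: [0, 6), [10, 17), [25, 33).
[7, 20) minus B → [7, 10), [17, 20).
[27, 32): fully covered by B → removed.

[7, 10) ∪ [17, 20)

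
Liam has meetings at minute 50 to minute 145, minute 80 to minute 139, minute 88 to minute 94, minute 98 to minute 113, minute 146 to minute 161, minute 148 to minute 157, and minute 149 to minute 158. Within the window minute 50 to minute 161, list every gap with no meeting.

After merging, the occupied span is minute 50 to minute 145, minute 146 to minute 161.
Complement within minute 50 to minute 161: minute 145 to minute 146.

minute 145 to minute 146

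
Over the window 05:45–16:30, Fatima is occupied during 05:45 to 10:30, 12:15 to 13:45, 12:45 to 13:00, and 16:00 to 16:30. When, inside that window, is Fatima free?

10:30-12:15, 13:45-16:00

Covered (merged): 05:45-10:30, 12:15-13:45, 16:00-16:30.
Complement within 05:45-16:30: 10:30-12:15, 13:45-16:00.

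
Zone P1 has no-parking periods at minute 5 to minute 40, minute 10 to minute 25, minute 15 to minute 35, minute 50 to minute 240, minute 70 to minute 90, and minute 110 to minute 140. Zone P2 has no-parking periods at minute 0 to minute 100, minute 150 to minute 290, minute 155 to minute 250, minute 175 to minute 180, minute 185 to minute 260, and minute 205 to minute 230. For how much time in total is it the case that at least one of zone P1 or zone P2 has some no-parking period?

Merge the first list: minute 5 to minute 40, minute 50 to minute 240.
Merge the second list: minute 0 to minute 100, minute 150 to minute 290.
A ∪ B = minute 0 to minute 290.
Total: 290 minutes.

290 minutes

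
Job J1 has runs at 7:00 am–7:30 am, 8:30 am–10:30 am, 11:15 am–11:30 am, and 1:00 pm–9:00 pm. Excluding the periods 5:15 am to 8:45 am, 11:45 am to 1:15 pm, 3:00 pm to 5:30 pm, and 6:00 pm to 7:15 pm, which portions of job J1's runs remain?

8:45 am-10:30 am, 11:15 am-11:30 am, 1:15 pm-3:00 pm, 5:30 pm-6:00 pm, 7:15 pm-9:00 pm

7:00 am-7:30 am: fully covered by B → removed.
8:30 am-10:30 am minus B → 8:45 am-10:30 am.
11:15 am-11:30 am: no B overlap → unchanged.
1:00 pm-9:00 pm minus B → 1:15 pm-3:00 pm, 5:30 pm-6:00 pm, 7:15 pm-9:00 pm.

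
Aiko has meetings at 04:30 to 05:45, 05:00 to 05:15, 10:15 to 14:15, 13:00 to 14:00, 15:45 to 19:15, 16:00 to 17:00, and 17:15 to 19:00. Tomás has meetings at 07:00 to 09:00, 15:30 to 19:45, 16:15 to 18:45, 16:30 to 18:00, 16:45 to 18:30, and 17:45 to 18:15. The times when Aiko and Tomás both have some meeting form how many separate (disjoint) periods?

Merge the first list: 04:30–05:45, 10:15–14:15, 15:45–19:15.
Merge the second list: 07:00–09:00, 15:30–19:45.
A ∩ B = 15:45–19:15.
That is 1 disjoint piece.

1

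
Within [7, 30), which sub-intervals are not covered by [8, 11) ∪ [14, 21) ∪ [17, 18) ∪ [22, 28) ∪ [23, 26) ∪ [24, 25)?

[7, 8) ∪ [11, 14) ∪ [21, 22) ∪ [28, 30)

Covered (merged): [8, 11), [14, 21), [22, 28).
Uncovered inside [7, 30): [7, 8), [11, 14), [21, 22), [28, 30).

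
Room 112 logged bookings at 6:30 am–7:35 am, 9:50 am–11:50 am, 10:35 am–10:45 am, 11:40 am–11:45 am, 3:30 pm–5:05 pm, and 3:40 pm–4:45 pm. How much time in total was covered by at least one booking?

Merged: 6:30 am-7:35 am, 9:50 am-11:50 am, 3:30 pm-5:05 pm.
Lengths: 1 h 5 min + 2 h + 1 h 35 min = 4 h 40 min.

4 h 40 min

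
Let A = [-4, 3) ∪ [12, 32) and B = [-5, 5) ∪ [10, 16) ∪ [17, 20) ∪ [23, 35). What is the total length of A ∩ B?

A ∩ B = [-4, 3), [12, 16), [17, 20), [23, 32).
Total: 7 + 4 + 3 + 9 = 23.

23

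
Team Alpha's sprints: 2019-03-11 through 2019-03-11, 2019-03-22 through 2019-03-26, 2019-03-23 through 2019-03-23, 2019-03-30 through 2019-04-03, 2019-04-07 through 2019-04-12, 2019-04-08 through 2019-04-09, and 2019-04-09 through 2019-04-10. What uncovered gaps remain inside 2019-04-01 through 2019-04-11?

The merged coverage is 2019-03-11 through 2019-03-11, 2019-03-22 through 2019-03-26, 2019-03-30 through 2019-04-03, 2019-04-07 through 2019-04-12.
Uncovered inside 2019-04-01 through 2019-04-11: 2019-04-04 through 2019-04-06.

2019-04-04 through 2019-04-06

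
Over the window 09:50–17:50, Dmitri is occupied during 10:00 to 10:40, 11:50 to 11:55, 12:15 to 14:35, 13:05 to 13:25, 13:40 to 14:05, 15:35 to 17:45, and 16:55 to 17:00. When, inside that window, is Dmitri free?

09:50–10:00, 10:40–11:50, 11:55–12:15, 14:35–15:35, 17:45–17:50

After merging, the occupied span is 10:00–10:40, 11:50–11:55, 12:15–14:35, 15:35–17:45.
Gaps within 09:50–17:50: 09:50–10:00, 10:40–11:50, 11:55–12:15, 14:35–15:35, 17:45–17:50.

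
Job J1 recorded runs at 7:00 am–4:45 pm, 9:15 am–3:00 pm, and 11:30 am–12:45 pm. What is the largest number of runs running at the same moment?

Walk the sorted start/end points keeping a running depth.
The depth first hits 3 at 11:30 am.

3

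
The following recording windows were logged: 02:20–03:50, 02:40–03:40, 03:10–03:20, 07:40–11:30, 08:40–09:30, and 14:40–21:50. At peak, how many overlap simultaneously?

3

Sweep endpoints in order; track running count of active intervals.
Peak of 3 reached at 03:10.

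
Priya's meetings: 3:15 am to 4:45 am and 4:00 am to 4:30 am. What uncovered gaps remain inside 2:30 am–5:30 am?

Covered (merged): 3:15 am–4:45 am.
Uncovered inside 2:30 am–5:30 am: 2:30 am–3:15 am, 4:45 am–5:30 am.

2:30 am–3:15 am, 4:45 am–5:30 am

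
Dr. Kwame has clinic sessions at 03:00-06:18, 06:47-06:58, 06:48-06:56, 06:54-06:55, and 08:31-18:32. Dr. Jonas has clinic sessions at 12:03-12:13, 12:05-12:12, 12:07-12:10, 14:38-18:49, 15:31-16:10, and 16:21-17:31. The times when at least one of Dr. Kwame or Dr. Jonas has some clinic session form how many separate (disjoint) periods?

Merge the first list: 03:00–06:18, 06:47–06:58, 08:31–18:32.
Merge the second list: 12:03–12:13, 14:38–18:49.
A ∪ B = 03:00–06:18, 06:47–06:58, 08:31–18:49.
That is 3 disjoint pieces.

3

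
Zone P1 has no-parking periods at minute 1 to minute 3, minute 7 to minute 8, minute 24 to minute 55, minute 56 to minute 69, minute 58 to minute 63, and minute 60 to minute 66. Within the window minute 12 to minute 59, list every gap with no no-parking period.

The merged coverage is minute 1 to minute 3, minute 7 to minute 8, minute 24 to minute 55, minute 56 to minute 69.
Uncovered inside minute 12 to minute 59: minute 12 to minute 24, minute 55 to minute 56.

minute 12 to minute 24, minute 55 to minute 56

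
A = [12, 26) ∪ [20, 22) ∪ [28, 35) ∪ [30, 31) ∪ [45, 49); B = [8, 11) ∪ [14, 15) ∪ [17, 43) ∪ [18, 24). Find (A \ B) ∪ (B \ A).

First set merges to [12, 26), [28, 35), [45, 49).
Second set merges to [8, 11), [14, 15), [17, 43).
Only in the first: [12, 14), [15, 17), [45, 49).
Only in the second: [8, 11), [26, 28), [35, 43).
Together these are the periods covered by exactly one.

[8, 11) ∪ [12, 14) ∪ [15, 17) ∪ [26, 28) ∪ [35, 43) ∪ [45, 49)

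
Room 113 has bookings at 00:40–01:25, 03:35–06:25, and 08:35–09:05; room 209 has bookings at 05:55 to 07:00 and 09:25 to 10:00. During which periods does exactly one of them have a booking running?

00:40–01:25, 03:35–05:55, 06:25–07:00, 08:35–09:05, 09:25–10:00

Only in the first: 00:40–01:25, 03:35–05:55, 08:35–09:05.
Only in the second: 06:25–07:00, 09:25–10:00.
Together these are the periods covered by exactly one.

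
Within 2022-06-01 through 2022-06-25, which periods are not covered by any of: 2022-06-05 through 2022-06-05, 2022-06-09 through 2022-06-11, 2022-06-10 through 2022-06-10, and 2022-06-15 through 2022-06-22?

After merging, the occupied span is 2022-06-05 through 2022-06-05, 2022-06-09 through 2022-06-11, 2022-06-15 through 2022-06-22.
Gaps within 2022-06-01 through 2022-06-25: 2022-06-01 through 2022-06-04, 2022-06-06 through 2022-06-08, 2022-06-12 through 2022-06-14, 2022-06-23 through 2022-06-25.

2022-06-01 through 2022-06-04, 2022-06-06 through 2022-06-08, 2022-06-12 through 2022-06-14, 2022-06-23 through 2022-06-25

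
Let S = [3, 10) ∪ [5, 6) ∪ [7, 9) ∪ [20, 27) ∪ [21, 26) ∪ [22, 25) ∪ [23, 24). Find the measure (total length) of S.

Merged: [3, 10), [20, 27).
Lengths: 7 + 7 = 14.

14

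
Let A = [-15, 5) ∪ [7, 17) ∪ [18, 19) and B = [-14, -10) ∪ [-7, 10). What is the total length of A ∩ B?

A ∩ B = [-14, -10), [-7, 5), [7, 10).
Total: 4 + 12 + 3 = 19.

19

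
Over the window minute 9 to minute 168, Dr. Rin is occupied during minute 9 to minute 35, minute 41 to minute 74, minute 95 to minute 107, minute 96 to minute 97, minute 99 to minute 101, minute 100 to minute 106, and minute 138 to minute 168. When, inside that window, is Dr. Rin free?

minute 35 to minute 41, minute 74 to minute 95, minute 107 to minute 138

Covered (merged): minute 9 to minute 35, minute 41 to minute 74, minute 95 to minute 107, minute 138 to minute 168.
Complement within minute 9 to minute 168: minute 35 to minute 41, minute 74 to minute 95, minute 107 to minute 138.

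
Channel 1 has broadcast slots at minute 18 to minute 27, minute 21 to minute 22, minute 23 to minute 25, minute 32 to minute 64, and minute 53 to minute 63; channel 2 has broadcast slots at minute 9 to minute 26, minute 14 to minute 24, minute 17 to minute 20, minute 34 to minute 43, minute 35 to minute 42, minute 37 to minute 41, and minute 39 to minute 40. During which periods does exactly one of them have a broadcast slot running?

Merge the first list: minute 18 to minute 27, minute 32 to minute 64.
Merge the second list: minute 9 to minute 26, minute 34 to minute 43.
A but not B: minute 26 to minute 27, minute 32 to minute 34, minute 43 to minute 64.
B but not A: minute 9 to minute 18.
Combining gives A △ B.

minute 9 to minute 18, minute 26 to minute 27, minute 32 to minute 34, minute 43 to minute 64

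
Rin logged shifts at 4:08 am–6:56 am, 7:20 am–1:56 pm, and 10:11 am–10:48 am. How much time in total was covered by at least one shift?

9 h 24 min

Merged: 4:08 am–6:56 am, 7:20 am–1:56 pm.
Lengths: 2 h 48 min + 6 h 36 min = 9 h 24 min.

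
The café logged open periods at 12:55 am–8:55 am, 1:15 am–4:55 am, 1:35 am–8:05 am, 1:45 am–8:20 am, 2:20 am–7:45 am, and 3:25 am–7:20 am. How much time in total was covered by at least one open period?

Merged: 12:55 am–8:55 am.
Length: 8 h.

8 h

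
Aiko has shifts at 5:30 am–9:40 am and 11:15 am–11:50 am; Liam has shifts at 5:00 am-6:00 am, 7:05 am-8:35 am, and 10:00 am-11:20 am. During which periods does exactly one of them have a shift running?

A \ B = 6:00 am-7:05 am, 8:35 am-9:40 am, 11:20 am-11:50 am.
B \ A = 5:00 am-5:30 am, 10:00 am-11:15 am.
Union of the two gives the symmetric difference.

5:00 am-5:30 am, 6:00 am-7:05 am, 8:35 am-9:40 am, 10:00 am-11:15 am, 11:20 am-11:50 am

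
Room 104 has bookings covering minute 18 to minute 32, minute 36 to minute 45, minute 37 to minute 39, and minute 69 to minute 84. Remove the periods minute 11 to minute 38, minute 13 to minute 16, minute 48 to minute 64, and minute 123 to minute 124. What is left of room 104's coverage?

minute 38 to minute 45, minute 69 to minute 84

First set merges to minute 18 to minute 32, minute 36 to minute 45, minute 69 to minute 84.
Second set merges to minute 11 to minute 38, minute 48 to minute 64, minute 123 to minute 124.
minute 18 to minute 32: fully covered by B → removed.
minute 36 to minute 45 minus B → minute 38 to minute 45.
minute 69 to minute 84: no B overlap → unchanged.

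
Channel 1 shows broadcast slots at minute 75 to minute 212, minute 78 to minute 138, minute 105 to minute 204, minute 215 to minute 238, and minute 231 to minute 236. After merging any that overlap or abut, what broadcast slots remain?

minute 75 to minute 212, minute 215 to minute 238

minute 78 to minute 138 overlaps/touches minute 75 to minute 212 → extend to minute 75 to minute 212.
minute 105 to minute 204 overlaps/touches minute 75 to minute 212 → extend to minute 75 to minute 212.
minute 215 to minute 238 is disjoint → start new block.
minute 231 to minute 236 overlaps/touches minute 215 to minute 238 → extend to minute 215 to minute 238.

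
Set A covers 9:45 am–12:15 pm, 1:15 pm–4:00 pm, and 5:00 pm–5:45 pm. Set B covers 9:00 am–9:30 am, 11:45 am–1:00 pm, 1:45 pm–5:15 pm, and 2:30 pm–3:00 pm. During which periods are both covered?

11:45 am–12:15 pm, 1:45 pm–4:00 pm, 5:00 pm–5:15 pm

B, merged: 9:00 am–9:30 am, 11:45 am–1:00 pm, 1:45 pm–5:15 pm.
9:45 am–12:15 pm ∩ B → 11:45 am–12:15 pm.
1:15 pm–4:00 pm ∩ B → 1:45 pm–4:00 pm.
5:00 pm–5:45 pm ∩ B → 5:00 pm–5:15 pm.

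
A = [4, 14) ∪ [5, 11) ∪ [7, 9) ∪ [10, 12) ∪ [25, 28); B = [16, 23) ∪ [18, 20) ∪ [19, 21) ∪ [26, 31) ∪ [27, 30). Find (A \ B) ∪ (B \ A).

Merge the first list: [4, 14), [25, 28).
Merge the second list: [16, 23), [26, 31).
A but not B: [4, 14), [25, 26).
B but not A: [16, 23), [28, 31).
Combining gives A △ B.

[4, 14) ∪ [16, 23) ∪ [25, 26) ∪ [28, 31)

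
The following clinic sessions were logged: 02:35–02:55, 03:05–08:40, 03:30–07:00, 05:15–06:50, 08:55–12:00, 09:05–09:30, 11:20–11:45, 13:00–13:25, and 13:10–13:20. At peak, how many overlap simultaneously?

Walk the sorted start/end points keeping a running depth.
The depth first hits 3 at 05:15.

3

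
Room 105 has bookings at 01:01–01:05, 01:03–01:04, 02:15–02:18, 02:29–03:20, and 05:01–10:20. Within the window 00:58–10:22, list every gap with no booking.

Covered (merged): 01:01-01:05, 02:15-02:18, 02:29-03:20, 05:01-10:20.
Uncovered inside 00:58-10:22: 00:58-01:01, 01:05-02:15, 02:18-02:29, 03:20-05:01, 10:20-10:22.

00:58-01:01, 01:05-02:15, 02:18-02:29, 03:20-05:01, 10:20-10:22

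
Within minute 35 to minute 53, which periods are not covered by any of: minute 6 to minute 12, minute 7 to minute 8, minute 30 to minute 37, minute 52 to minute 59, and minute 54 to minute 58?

Covered (merged): minute 6 to minute 12, minute 30 to minute 37, minute 52 to minute 59.
Uncovered inside minute 35 to minute 53: minute 37 to minute 52.

minute 37 to minute 52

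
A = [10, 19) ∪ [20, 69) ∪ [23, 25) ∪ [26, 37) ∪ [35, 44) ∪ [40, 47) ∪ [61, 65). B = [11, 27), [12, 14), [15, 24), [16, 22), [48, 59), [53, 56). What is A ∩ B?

[11, 19) ∪ [20, 27) ∪ [48, 59)

Merge the first list: [10, 19), [20, 69).
Merge the second list: [11, 27), [48, 59).
[10, 19) overlaps B on [11, 19).
[20, 69) overlaps B on [20, 27), [48, 59).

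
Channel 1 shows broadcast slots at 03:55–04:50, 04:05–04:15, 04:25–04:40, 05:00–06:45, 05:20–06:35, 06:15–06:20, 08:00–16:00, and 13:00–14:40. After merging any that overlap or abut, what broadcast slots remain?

04:05-04:15 overlaps/touches 03:55-04:50 → extend to 03:55-04:50.
04:25-04:40 overlaps/touches 03:55-04:50 → extend to 03:55-04:50.
05:00-06:45 is disjoint → start new block.
05:20-06:35 overlaps/touches 05:00-06:45 → extend to 05:00-06:45.
06:15-06:20 overlaps/touches 05:00-06:45 → extend to 05:00-06:45.
08:00-16:00 is disjoint → start new block.
13:00-14:40 overlaps/touches 08:00-16:00 → extend to 08:00-16:00.

03:55-04:50, 05:00-06:45, 08:00-16:00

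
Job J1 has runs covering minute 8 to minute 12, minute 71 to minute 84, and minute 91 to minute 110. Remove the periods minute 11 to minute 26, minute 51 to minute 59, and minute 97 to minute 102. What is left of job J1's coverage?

minute 8 to minute 11, minute 71 to minute 84, minute 91 to minute 97, minute 102 to minute 110

minute 8 to minute 12 minus B → minute 8 to minute 11.
minute 71 to minute 84: no B overlap → unchanged.
minute 91 to minute 110 minus B → minute 91 to minute 97, minute 102 to minute 110.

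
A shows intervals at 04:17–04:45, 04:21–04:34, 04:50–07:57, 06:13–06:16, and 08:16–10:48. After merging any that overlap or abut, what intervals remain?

04:21-04:34 overlaps/touches 04:17-04:45 → extend to 04:17-04:45.
04:50-07:57 is disjoint → start new block.
06:13-06:16 overlaps/touches 04:50-07:57 → extend to 04:50-07:57.
08:16-10:48 is disjoint → start new block.

04:17-04:45, 04:50-07:57, 08:16-10:48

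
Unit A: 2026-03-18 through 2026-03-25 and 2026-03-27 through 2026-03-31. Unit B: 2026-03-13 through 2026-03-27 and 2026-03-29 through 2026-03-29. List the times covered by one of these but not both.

2026-03-13 through 2026-03-17, 2026-03-26 through 2026-03-26, 2026-03-28 through 2026-03-28, 2026-03-30 through 2026-03-31

A but not B: 2026-03-28 through 2026-03-28, 2026-03-30 through 2026-03-31.
B but not A: 2026-03-13 through 2026-03-17, 2026-03-26 through 2026-03-26.
Combining gives A △ B.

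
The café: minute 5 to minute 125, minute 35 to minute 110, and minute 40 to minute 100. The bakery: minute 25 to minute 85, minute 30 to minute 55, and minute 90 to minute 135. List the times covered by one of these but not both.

First set merges to minute 5 to minute 125.
Second set merges to minute 25 to minute 85, minute 90 to minute 135.
A \ B = minute 5 to minute 25, minute 85 to minute 90.
B \ A = minute 125 to minute 135.
Union of the two gives the symmetric difference.

minute 5 to minute 25, minute 85 to minute 90, minute 125 to minute 135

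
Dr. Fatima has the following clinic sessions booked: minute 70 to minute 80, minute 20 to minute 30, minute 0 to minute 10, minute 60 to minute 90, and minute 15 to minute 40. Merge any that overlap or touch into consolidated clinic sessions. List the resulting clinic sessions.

Sort by start: minute 0 to minute 10, minute 15 to minute 40, minute 20 to minute 30, minute 60 to minute 90, minute 70 to minute 80.
minute 15 to minute 40 is disjoint → start new block.
minute 20 to minute 30 overlaps/touches minute 15 to minute 40 → extend to minute 15 to minute 40.
minute 60 to minute 90 is disjoint → start new block.
minute 70 to minute 80 overlaps/touches minute 60 to minute 90 → extend to minute 60 to minute 90.

minute 0 to minute 10, minute 15 to minute 40, minute 60 to minute 90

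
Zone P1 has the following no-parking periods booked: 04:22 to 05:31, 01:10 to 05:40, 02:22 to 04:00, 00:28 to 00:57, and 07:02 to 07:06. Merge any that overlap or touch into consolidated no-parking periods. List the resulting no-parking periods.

Sort by start: 00:28-00:57, 01:10-05:40, 02:22-04:00, 04:22-05:31, 07:02-07:06.
01:10-05:40 is disjoint → start new block.
02:22-04:00 overlaps/touches 01:10-05:40 → extend to 01:10-05:40.
04:22-05:31 overlaps/touches 01:10-05:40 → extend to 01:10-05:40.
07:02-07:06 is disjoint → start new block.

00:28-00:57, 01:10-05:40, 07:02-07:06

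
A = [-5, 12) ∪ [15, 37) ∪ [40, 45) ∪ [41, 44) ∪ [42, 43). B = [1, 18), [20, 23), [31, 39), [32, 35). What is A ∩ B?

[1, 12) ∪ [15, 18) ∪ [20, 23) ∪ [31, 37)

A, merged: [-5, 12), [15, 37), [40, 45).
B, merged: [1, 18), [20, 23), [31, 39).
[-5, 12) ∩ B → [1, 12).
[15, 37) ∩ B → [15, 18), [20, 23), [31, 37).
[40, 45) meets no B interval.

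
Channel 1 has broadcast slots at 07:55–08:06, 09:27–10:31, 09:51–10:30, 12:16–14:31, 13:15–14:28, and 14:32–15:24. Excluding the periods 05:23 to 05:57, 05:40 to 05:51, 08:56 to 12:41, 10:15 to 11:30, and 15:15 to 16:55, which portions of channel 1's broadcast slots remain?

Merge the first list: 07:55-08:06, 09:27-10:31, 12:16-14:31, 14:32-15:24.
Merge the second list: 05:23-05:57, 08:56-12:41, 15:15-16:55.
07:55-08:06: nothing removed.
09:27-10:31: entirely removed.
12:16-14:31 \ B = 12:41-14:31.
14:32-15:24 \ B = 14:32-15:15.

07:55-08:06, 12:41-14:31, 14:32-15:15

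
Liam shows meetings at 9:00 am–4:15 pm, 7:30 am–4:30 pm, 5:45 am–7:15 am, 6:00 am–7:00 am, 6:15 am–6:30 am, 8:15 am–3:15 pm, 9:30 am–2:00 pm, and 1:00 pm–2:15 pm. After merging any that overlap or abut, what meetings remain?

Sort by start: 5:45 am-7:15 am, 6:00 am-7:00 am, 6:15 am-6:30 am, 7:30 am-4:30 pm, 8:15 am-3:15 pm, 9:00 am-4:15 pm, 9:30 am-2:00 pm, 1:00 pm-2:15 pm.
6:00 am-7:00 am overlaps/touches 5:45 am-7:15 am → extend to 5:45 am-7:15 am.
6:15 am-6:30 am overlaps/touches 5:45 am-7:15 am → extend to 5:45 am-7:15 am.
7:30 am-4:30 pm is disjoint → start new block.
8:15 am-3:15 pm overlaps/touches 7:30 am-4:30 pm → extend to 7:30 am-4:30 pm.
9:00 am-4:15 pm overlaps/touches 7:30 am-4:30 pm → extend to 7:30 am-4:30 pm.
9:30 am-2:00 pm overlaps/touches 7:30 am-4:30 pm → extend to 7:30 am-4:30 pm.
1:00 pm-2:15 pm overlaps/touches 7:30 am-4:30 pm → extend to 7:30 am-4:30 pm.

5:45 am-7:15 am, 7:30 am-4:30 pm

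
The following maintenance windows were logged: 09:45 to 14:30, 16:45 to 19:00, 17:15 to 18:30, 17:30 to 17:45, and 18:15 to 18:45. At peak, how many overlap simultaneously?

At 17:30, 3 of the intervals are simultaneously active.
No point has more.

3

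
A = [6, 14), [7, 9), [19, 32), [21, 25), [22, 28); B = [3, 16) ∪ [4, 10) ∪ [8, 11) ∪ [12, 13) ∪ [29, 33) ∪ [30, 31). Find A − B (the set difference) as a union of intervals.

[19, 29)

Merge the first list: [6, 14), [19, 32).
Merge the second list: [3, 16), [29, 33).
[6, 14) lies entirely inside B → drops out.
[19, 32) with B removed leaves [19, 29).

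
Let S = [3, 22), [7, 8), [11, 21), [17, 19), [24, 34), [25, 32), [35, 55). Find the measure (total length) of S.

Merged: [3, 22), [24, 34), [35, 55).
Lengths: 19 + 10 + 20 = 49.

49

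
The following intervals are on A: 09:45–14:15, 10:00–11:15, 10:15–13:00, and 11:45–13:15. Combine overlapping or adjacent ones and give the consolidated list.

10:00-11:15 overlaps/touches 09:45-14:15 → extend to 09:45-14:15.
10:15-13:00 overlaps/touches 09:45-14:15 → extend to 09:45-14:15.
11:45-13:15 overlaps/touches 09:45-14:15 → extend to 09:45-14:15.

09:45-14:15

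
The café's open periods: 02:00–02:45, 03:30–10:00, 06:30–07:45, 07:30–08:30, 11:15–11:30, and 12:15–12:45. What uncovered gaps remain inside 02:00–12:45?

02:45–03:30, 10:00–11:15, 11:30–12:15

The merged coverage is 02:00–02:45, 03:30–10:00, 11:15–11:30, 12:15–12:45.
Complement within 02:00–12:45: 02:45–03:30, 10:00–11:15, 11:30–12:15.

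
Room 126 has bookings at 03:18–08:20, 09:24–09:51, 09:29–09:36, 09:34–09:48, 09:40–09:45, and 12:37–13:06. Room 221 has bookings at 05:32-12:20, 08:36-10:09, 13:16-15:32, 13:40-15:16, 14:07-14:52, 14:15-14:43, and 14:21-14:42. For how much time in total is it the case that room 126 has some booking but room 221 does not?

2 h 43 min

First set merges to 03:18–08:20, 09:24–09:51, 12:37–13:06.
Second set merges to 05:32–12:20, 13:16–15:32.
A \ B = 03:18–05:32, 12:37–13:06.
Total: 2 h 14 min + 29 min = 2 h 43 min.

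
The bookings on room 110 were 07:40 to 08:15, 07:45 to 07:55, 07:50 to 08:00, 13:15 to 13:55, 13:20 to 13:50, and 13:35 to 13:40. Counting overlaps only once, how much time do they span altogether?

Merged: 07:40–08:15, 13:15–13:55.
Lengths: 35 min + 40 min = 1 h 15 min.

1 h 15 min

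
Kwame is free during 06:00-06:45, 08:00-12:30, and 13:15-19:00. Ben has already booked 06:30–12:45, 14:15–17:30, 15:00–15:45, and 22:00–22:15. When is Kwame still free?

06:00-06:30, 13:15-14:15, 17:30-19:00

Second set merges to 06:30-12:45, 14:15-17:30, 22:00-22:15.
06:00-06:45 \ B = 06:00-06:30.
08:00-12:30: entirely removed.
13:15-19:00 \ B = 13:15-14:15, 17:30-19:00.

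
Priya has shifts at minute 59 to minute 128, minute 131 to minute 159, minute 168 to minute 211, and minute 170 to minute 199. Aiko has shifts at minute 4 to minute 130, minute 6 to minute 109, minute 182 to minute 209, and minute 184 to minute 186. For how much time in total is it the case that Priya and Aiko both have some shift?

96 minutes

Merge the first list: minute 59 to minute 128, minute 131 to minute 159, minute 168 to minute 211.
Merge the second list: minute 4 to minute 130, minute 182 to minute 209.
A ∩ B = minute 59 to minute 128, minute 182 to minute 209.
Total: 69 minutes + 27 minutes = 96 minutes.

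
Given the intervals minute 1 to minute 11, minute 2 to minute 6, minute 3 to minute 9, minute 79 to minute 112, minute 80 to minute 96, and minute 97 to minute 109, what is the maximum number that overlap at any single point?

3

Sweep endpoints in order; track running count of active intervals.
Peak of 3 reached at minute 3.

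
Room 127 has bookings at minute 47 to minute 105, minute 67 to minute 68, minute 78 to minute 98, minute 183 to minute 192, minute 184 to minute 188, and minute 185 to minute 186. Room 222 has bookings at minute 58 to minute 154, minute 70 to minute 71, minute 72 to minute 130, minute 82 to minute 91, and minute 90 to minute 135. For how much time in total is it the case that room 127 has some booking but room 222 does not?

First set merges to minute 47 to minute 105, minute 183 to minute 192.
Second set merges to minute 58 to minute 154.
A \ B = minute 47 to minute 58, minute 183 to minute 192.
Total: 11 minutes + 9 minutes = 20 minutes.

20 minutes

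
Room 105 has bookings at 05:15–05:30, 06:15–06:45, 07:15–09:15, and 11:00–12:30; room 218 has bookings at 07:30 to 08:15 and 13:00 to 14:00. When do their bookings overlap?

05:15–05:30: no overlap with the second set.
06:15–06:45: no overlap with the second set.
07:15–09:15 meets the second set on 07:30–08:15.
11:00–12:30: no overlap with the second set.

07:30–08:15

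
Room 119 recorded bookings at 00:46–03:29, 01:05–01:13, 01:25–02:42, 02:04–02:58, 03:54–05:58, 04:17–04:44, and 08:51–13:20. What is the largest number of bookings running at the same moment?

Sweep endpoints in order; track running count of active intervals.
Peak of 3 reached at 02:04.

3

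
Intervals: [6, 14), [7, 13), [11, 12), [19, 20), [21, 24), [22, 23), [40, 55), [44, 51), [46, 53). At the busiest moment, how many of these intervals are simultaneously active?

Walk the sorted start/end points keeping a running depth.
The depth first hits 3 at 11.

3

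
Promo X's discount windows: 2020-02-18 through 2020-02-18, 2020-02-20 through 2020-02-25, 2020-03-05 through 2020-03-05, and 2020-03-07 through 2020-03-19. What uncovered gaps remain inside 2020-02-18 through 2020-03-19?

2020-02-19 through 2020-02-19, 2020-02-26 through 2020-03-04, 2020-03-06 through 2020-03-06

Covered (merged): 2020-02-18 through 2020-02-18, 2020-02-20 through 2020-02-25, 2020-03-05 through 2020-03-05, 2020-03-07 through 2020-03-19.
Gaps within 2020-02-18 through 2020-03-19: 2020-02-19 through 2020-02-19, 2020-02-26 through 2020-03-04, 2020-03-06 through 2020-03-06.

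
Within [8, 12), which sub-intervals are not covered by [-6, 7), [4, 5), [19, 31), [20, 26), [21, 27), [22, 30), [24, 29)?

The merged coverage is [-6, 7), [19, 31).
Uncovered inside [8, 12): [8, 12).

[8, 12)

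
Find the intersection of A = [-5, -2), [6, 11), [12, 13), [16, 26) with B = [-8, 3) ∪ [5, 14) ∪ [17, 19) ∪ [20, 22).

[-5, -2) ∪ [6, 11) ∪ [12, 13) ∪ [17, 19) ∪ [20, 22)

[-5, -2) ∩ B → [-5, -2).
[6, 11) ∩ B → [6, 11).
[12, 13) ∩ B → [12, 13).
[16, 26) ∩ B → [17, 19), [20, 22).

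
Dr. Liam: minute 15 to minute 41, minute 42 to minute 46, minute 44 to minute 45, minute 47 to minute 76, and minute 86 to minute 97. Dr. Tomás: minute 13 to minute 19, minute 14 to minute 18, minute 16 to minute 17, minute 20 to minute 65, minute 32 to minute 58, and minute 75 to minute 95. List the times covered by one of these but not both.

First set merges to minute 15 to minute 41, minute 42 to minute 46, minute 47 to minute 76, minute 86 to minute 97.
Second set merges to minute 13 to minute 19, minute 20 to minute 65, minute 75 to minute 95.
A but not B: minute 19 to minute 20, minute 65 to minute 75, minute 95 to minute 97.
B but not A: minute 13 to minute 15, minute 41 to minute 42, minute 46 to minute 47, minute 76 to minute 86.
Combining gives A △ B.

minute 13 to minute 15, minute 19 to minute 20, minute 41 to minute 42, minute 46 to minute 47, minute 65 to minute 75, minute 76 to minute 86, minute 95 to minute 97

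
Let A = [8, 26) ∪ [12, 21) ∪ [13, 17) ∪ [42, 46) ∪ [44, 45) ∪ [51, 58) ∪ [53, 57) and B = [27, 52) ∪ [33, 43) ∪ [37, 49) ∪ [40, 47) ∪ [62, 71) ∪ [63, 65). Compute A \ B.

[8, 26) ∪ [52, 58)

Merge the first list: [8, 26), [42, 46), [51, 58).
Merge the second list: [27, 52), [62, 71).
[8, 26): no B overlap → unchanged.
[42, 46): fully covered by B → removed.
[51, 58) minus B → [52, 58).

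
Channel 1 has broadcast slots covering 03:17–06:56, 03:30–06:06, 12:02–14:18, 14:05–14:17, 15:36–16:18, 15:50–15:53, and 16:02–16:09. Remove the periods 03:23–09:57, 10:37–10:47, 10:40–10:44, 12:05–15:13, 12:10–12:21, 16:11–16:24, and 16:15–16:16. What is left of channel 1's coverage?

03:17–03:23, 12:02–12:05, 15:36–16:11

First set merges to 03:17–06:56, 12:02–14:18, 15:36–16:18.
Second set merges to 03:23–09:57, 10:37–10:47, 12:05–15:13, 16:11–16:24.
03:17–06:56 \ B = 03:17–03:23.
12:02–14:18 \ B = 12:02–12:05.
15:36–16:18 \ B = 15:36–16:11.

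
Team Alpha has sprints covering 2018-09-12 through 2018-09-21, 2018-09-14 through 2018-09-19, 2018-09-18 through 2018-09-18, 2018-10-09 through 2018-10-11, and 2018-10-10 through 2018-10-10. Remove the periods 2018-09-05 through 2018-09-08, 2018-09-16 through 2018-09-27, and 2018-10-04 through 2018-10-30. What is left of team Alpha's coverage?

A, merged: 2018-09-12 through 2018-09-21, 2018-10-09 through 2018-10-11.
2018-09-12 through 2018-09-21 minus B → 2018-09-12 through 2018-09-15.
2018-10-09 through 2018-10-11: fully covered by B → removed.

2018-09-12 through 2018-09-15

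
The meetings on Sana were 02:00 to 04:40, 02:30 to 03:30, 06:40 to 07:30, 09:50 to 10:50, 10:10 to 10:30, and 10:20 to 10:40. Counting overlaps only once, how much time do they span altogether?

Merged: 02:00-04:40, 06:40-07:30, 09:50-10:50.
Lengths: 2 h 40 min + 50 min + 1 h = 4 h 30 min.

4 h 30 min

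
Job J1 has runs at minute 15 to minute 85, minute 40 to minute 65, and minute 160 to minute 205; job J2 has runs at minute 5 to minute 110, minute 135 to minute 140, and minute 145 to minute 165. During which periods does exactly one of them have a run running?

Merge the first list: minute 15 to minute 85, minute 160 to minute 205.
A \ B = minute 165 to minute 205.
B \ A = minute 5 to minute 15, minute 85 to minute 110, minute 135 to minute 140, minute 145 to minute 160.
Union of the two gives the symmetric difference.

minute 5 to minute 15, minute 85 to minute 110, minute 135 to minute 140, minute 145 to minute 160, minute 165 to minute 205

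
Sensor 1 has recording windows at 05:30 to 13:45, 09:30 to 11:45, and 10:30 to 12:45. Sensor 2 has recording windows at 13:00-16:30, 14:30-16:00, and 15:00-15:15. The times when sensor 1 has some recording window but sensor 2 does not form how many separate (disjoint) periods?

A, merged: 05:30–13:45.
B, merged: 13:00–16:30.
A \ B = 05:30–13:00.
That is 1 disjoint piece.

1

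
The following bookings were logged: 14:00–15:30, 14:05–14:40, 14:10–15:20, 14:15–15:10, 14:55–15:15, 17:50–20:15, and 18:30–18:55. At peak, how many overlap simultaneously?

4

At 14:15, 4 of the intervals are simultaneously active.
No point has more.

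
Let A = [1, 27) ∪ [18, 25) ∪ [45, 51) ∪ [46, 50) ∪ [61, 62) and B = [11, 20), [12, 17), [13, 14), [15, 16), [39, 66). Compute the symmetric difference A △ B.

[1, 11) ∪ [20, 27) ∪ [39, 45) ∪ [51, 61) ∪ [62, 66)

Merge the first list: [1, 27), [45, 51), [61, 62).
Merge the second list: [11, 20), [39, 66).
A but not B: [1, 11), [20, 27).
B but not A: [39, 45), [51, 61), [62, 66).
Combining gives A △ B.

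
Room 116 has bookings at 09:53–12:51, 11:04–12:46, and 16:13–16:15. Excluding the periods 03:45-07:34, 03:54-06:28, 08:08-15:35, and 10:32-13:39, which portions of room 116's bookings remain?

A, merged: 09:53-12:51, 16:13-16:15.
B, merged: 03:45-07:34, 08:08-15:35.
09:53-12:51: entirely removed.
16:13-16:15: nothing removed.

16:13-16:15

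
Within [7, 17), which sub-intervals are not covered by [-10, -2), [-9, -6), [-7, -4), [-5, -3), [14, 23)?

[7, 14)

Covered (merged): [-10, -2), [14, 23).
Uncovered inside [7, 17): [7, 14).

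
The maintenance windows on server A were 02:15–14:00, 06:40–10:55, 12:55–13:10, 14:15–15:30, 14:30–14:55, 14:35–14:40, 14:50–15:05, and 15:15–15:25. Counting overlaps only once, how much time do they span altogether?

Merged: 02:15–14:00, 14:15–15:30.
Lengths: 11 h 45 min + 1 h 15 min = 13 h.

13 h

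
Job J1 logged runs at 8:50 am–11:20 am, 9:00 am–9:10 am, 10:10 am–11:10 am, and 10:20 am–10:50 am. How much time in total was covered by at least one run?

Merged: 8:50 am-11:20 am.
Length: 2 h 30 min.

2 h 30 min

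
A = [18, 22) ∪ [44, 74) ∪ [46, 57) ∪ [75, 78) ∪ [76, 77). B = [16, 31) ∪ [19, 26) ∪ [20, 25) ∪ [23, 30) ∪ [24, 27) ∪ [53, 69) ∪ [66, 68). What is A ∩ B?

[18, 22) ∪ [53, 69)

Merge the first list: [18, 22), [44, 74), [75, 78).
Merge the second list: [16, 31), [53, 69).
[18, 22) meets the second set on [18, 22).
[44, 74) meets the second set on [53, 69).
[75, 78): no overlap with the second set.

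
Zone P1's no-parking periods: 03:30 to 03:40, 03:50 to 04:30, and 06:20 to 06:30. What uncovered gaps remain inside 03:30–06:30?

Covered (merged): 03:30-03:40, 03:50-04:30, 06:20-06:30.
Uncovered inside 03:30-06:30: 03:40-03:50, 04:30-06:20.

03:40-03:50, 04:30-06:20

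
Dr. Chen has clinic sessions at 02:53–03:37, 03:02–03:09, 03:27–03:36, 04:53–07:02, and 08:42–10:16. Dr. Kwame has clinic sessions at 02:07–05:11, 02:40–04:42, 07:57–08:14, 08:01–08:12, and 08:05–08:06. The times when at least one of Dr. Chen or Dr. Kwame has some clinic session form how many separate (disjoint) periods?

First set merges to 02:53–03:37, 04:53–07:02, 08:42–10:16.
Second set merges to 02:07–05:11, 07:57–08:14.
A ∪ B = 02:07–07:02, 07:57–08:14, 08:42–10:16.
That is 3 disjoint pieces.

3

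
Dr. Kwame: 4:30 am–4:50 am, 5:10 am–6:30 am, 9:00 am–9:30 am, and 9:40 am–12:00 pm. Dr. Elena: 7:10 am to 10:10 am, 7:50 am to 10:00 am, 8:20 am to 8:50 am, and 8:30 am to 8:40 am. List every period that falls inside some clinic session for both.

9:00 am–9:30 am, 9:40 am–10:10 am

B, merged: 7:10 am–10:10 am.
4:30 am–4:50 am falls entirely outside B.
5:10 am–6:30 am falls entirely outside B.
9:00 am–9:30 am overlaps B on 9:00 am–9:30 am.
9:40 am–12:00 pm overlaps B on 9:40 am–10:10 am.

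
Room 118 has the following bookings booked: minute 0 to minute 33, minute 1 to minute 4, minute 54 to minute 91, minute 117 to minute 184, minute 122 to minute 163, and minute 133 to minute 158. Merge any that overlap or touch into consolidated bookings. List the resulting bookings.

minute 1 to minute 4 overlaps/touches minute 0 to minute 33 → extend to minute 0 to minute 33.
minute 54 to minute 91 is disjoint → start new block.
minute 117 to minute 184 is disjoint → start new block.
minute 122 to minute 163 overlaps/touches minute 117 to minute 184 → extend to minute 117 to minute 184.
minute 133 to minute 158 overlaps/touches minute 117 to minute 184 → extend to minute 117 to minute 184.

minute 0 to minute 33, minute 54 to minute 91, minute 117 to minute 184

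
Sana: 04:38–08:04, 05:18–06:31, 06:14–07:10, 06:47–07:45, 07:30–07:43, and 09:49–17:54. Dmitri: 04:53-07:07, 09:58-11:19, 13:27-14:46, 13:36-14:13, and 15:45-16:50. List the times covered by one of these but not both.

04:38–04:53, 07:07–08:04, 09:49–09:58, 11:19–13:27, 14:46–15:45, 16:50–17:54

A, merged: 04:38–08:04, 09:49–17:54.
B, merged: 04:53–07:07, 09:58–11:19, 13:27–14:46, 15:45–16:50.
Only in the first: 04:38–04:53, 07:07–08:04, 09:49–09:58, 11:19–13:27, 14:46–15:45, 16:50–17:54.
Only in the second: none.
Together these are the periods covered by exactly one.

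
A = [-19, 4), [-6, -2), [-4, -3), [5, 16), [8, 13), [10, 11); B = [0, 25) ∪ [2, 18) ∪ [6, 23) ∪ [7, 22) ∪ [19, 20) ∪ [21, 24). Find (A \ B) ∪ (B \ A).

[-19, 0) ∪ [4, 5) ∪ [16, 25)

A, merged: [-19, 4), [5, 16).
B, merged: [0, 25).
A but not B: [-19, 0).
B but not A: [4, 5), [16, 25).
Combining gives A △ B.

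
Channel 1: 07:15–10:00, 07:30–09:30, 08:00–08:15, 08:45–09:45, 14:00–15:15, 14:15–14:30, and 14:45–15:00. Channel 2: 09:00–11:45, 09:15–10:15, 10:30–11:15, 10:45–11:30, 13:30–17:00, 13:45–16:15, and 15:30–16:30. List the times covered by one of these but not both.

A, merged: 07:15-10:00, 14:00-15:15.
B, merged: 09:00-11:45, 13:30-17:00.
A \ B = 07:15-09:00.
B \ A = 10:00-11:45, 13:30-14:00, 15:15-17:00.
Union of the two gives the symmetric difference.

07:15-09:00, 10:00-11:45, 13:30-14:00, 15:15-17:00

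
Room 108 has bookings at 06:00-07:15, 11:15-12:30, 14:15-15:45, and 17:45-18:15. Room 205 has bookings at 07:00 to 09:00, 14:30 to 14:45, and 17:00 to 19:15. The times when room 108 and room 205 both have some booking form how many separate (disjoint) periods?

A ∩ B = 07:00–07:15, 14:30–14:45, 17:45–18:15.
That is 3 disjoint pieces.

3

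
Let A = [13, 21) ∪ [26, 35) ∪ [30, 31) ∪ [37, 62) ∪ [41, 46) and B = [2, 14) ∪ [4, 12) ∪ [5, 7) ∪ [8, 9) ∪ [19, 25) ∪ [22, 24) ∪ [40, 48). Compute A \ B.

[14, 19) ∪ [26, 35) ∪ [37, 40) ∪ [48, 62)

A, merged: [13, 21), [26, 35), [37, 62).
B, merged: [2, 14), [19, 25), [40, 48).
[13, 21) \ B = [14, 19).
[26, 35): nothing removed.
[37, 62) \ B = [37, 40), [48, 62).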